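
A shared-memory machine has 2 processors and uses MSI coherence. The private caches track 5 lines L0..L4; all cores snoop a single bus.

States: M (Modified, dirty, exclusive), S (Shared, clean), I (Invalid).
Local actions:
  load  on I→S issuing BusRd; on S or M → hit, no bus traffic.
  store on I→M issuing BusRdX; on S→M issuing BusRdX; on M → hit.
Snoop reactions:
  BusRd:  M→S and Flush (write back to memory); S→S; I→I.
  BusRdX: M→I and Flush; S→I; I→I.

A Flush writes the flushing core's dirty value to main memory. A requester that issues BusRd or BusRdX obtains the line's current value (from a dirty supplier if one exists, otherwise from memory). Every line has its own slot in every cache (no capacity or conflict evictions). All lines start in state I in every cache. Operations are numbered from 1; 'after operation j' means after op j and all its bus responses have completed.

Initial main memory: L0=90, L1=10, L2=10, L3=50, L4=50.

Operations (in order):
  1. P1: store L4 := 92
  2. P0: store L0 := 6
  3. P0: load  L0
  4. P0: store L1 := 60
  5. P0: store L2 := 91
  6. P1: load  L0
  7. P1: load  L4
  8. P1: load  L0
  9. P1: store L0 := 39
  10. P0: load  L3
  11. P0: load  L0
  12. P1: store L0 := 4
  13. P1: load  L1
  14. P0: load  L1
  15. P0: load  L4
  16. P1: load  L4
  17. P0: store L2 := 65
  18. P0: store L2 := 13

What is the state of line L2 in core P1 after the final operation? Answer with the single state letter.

[1] P1: store L4 := 92 | P0:I, P1:M(92) | bus: BusRdX
[2] P0: store L0 := 6 | P0:M(6), P1:I | bus: BusRdX
[3] P0: load  L0 | P0:M(6), P1:I | bus: none
[4] P0: store L1 := 60 | P0:M(60), P1:I | bus: BusRdX
[5] P0: store L2 := 91 | P0:M(91), P1:I | bus: BusRdX
[6] P1: load  L0 | P0:S(6), P1:S(6) | bus: BusRd,Flush
[7] P1: load  L4 | P0:I, P1:M(92) | bus: none
[8] P1: load  L0 | P0:S(6), P1:S(6) | bus: none
[9] P1: store L0 := 39 | P0:I, P1:M(39) | bus: BusRdX
[10] P0: load  L3 | P0:S(50), P1:I | bus: BusRd
[11] P0: load  L0 | P0:S(39), P1:S(39) | bus: BusRd,Flush
[12] P1: store L0 := 4 | P0:I, P1:M(4) | bus: BusRdX
[13] P1: load  L1 | P0:S(60), P1:S(60) | bus: BusRd,Flush
[14] P0: load  L1 | P0:S(60), P1:S(60) | bus: none
[15] P0: load  L4 | P0:S(92), P1:S(92) | bus: BusRd,Flush
[16] P1: load  L4 | P0:S(92), P1:S(92) | bus: none
[17] P0: store L2 := 65 | P0:M(65), P1:I | bus: none
[18] P0: store L2 := 13 | P0:M(13), P1:I | bus: none

state = I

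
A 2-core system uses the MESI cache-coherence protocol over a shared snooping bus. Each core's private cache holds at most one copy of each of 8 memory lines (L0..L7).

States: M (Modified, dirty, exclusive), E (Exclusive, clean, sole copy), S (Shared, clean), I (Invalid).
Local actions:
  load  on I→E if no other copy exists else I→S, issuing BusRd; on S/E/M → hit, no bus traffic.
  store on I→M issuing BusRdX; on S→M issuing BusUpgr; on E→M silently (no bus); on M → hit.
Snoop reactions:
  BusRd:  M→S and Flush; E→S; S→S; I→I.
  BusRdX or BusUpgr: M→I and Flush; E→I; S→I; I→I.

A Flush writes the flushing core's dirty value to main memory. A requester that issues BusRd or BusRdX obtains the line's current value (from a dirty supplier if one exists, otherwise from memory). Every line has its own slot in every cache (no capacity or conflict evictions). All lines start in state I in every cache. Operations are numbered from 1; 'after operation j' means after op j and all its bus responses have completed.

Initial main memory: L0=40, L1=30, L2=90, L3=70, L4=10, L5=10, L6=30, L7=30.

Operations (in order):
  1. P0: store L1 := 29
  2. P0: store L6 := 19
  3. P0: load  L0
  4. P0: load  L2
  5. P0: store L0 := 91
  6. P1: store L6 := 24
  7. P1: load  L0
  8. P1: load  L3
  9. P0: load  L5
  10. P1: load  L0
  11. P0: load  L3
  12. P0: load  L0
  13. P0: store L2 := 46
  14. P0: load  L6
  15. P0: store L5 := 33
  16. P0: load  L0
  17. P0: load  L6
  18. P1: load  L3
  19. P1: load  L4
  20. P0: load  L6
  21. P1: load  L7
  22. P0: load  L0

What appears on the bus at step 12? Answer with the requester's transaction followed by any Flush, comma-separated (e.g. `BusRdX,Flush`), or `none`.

bus = none

1. P0: store L1 := 29  bus=[BusRdX]  L1: P0=M P1=I  mem[L1]=30
2. P0: store L6 := 19  bus=[BusRdX]  L6: P0=M P1=I  mem[L6]=30
3. P0: load  L0  bus=[BusRd]  L0: P0=E P1=I  mem[L0]=40
4. P0: load  L2  bus=[BusRd]  L2: P0=E P1=I  mem[L2]=90
5. P0: store L0 := 91  bus=[-]  L0: P0=M P1=I  mem[L0]=40
6. P1: store L6 := 24  bus=[BusRdX,Flush]  L6: P0=I P1=M  mem[L6]=19
7. P1: load  L0  bus=[BusRd,Flush]  L0: P0=S P1=S  mem[L0]=91
8. P1: load  L3  bus=[BusRd]  L3: P0=I P1=E  mem[L3]=70
9. P0: load  L5  bus=[BusRd]  L5: P0=E P1=I  mem[L5]=10
10. P1: load  L0  bus=[-]  L0: P0=S P1=S  mem[L0]=91
11. P0: load  L3  bus=[BusRd]  L3: P0=S P1=S  mem[L3]=70
12. P0: load  L0  bus=[-]  L0: P0=S P1=S  mem[L0]=91
13. P0: store L2 := 46  bus=[-]  L2: P0=M P1=I  mem[L2]=90
14. P0: load  L6  bus=[BusRd,Flush]  L6: P0=S P1=S  mem[L6]=24
15. P0: store L5 := 33  bus=[-]  L5: P0=M P1=I  mem[L5]=10
16. P0: load  L0  bus=[-]  L0: P0=S P1=S  mem[L0]=91
17. P0: load  L6  bus=[-]  L6: P0=S P1=S  mem[L6]=24
18. P1: load  L3  bus=[-]  L3: P0=S P1=S  mem[L3]=70
19. P1: load  L4  bus=[BusRd]  L4: P0=I P1=E  mem[L4]=10
20. P0: load  L6  bus=[-]  L6: P0=S P1=S  mem[L6]=24
21. P1: load  L7  bus=[BusRd]  L7: P0=I P1=E  mem[L7]=30
22. P0: load  L0  bus=[-]  L0: P0=S P1=S  mem[L0]=91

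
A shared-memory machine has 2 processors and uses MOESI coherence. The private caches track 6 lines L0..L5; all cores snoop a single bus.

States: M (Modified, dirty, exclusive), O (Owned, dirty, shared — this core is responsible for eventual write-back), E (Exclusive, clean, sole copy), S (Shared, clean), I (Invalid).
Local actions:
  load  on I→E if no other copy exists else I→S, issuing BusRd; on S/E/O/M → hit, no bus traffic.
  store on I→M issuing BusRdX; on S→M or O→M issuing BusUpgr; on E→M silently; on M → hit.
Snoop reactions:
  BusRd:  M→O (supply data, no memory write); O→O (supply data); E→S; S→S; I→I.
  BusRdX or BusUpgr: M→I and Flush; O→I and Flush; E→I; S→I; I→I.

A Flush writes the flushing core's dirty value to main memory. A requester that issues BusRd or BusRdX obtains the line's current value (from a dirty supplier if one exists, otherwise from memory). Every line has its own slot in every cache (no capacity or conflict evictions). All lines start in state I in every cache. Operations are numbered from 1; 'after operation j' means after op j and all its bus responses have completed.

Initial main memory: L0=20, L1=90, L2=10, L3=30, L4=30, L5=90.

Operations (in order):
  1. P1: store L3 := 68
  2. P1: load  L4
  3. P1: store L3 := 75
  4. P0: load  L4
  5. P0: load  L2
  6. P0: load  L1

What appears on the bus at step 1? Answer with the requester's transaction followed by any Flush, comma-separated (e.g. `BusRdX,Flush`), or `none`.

bus = BusRdX

step 1: P1: store L3 := 68  ⟶  IM  (L3)  txn=BusRdX  M[L3]=30
step 2: P1: load  L4  ⟶  IE  (L4)  txn=BusRd  M[L4]=30
step 3: P1: store L3 := 75  ⟶  IM  (L3)  txn=∅  M[L3]=30
step 4: P0: load  L4  ⟶  SS  (L4)  txn=BusRd  M[L4]=30
step 5: P0: load  L2  ⟶  EI  (L2)  txn=BusRd  M[L2]=10
step 6: P0: load  L1  ⟶  EI  (L1)  txn=BusRd  M[L1]=90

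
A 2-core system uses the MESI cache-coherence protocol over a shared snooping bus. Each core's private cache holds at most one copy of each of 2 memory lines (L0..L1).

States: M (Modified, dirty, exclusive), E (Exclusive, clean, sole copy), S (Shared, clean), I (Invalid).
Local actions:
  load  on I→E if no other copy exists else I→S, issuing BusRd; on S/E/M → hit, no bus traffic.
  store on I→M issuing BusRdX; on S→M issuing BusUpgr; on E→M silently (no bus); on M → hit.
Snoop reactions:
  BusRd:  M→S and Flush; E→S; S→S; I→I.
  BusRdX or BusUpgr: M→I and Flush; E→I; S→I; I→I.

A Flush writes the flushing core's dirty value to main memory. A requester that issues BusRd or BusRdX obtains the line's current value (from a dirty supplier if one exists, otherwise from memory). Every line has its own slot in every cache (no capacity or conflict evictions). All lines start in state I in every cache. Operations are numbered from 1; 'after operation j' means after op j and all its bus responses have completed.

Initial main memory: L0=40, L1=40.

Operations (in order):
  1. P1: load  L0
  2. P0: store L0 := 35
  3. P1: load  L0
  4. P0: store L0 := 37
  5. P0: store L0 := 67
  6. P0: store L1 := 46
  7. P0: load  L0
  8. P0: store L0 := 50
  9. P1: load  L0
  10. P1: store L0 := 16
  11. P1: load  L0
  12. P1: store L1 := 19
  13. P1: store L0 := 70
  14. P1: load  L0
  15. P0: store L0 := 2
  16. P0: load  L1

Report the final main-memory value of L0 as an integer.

1. P1: load  L0  bus=[BusRd]  L0: P0=I P1=E  mem[L0]=40
2. P0: store L0 := 35  bus=[BusRdX]  L0: P0=M P1=I  mem[L0]=40
3. P1: load  L0  bus=[BusRd,Flush]  L0: P0=S P1=S  mem[L0]=35
4. P0: store L0 := 37  bus=[BusUpgr]  L0: P0=M P1=I  mem[L0]=35
5. P0: store L0 := 67  bus=[-]  L0: P0=M P1=I  mem[L0]=35
6. P0: store L1 := 46  bus=[BusRdX]  L1: P0=M P1=I  mem[L1]=40
7. P0: load  L0  bus=[-]  L0: P0=M P1=I  mem[L0]=35
8. P0: store L0 := 50  bus=[-]  L0: P0=M P1=I  mem[L0]=35
9. P1: load  L0  bus=[BusRd,Flush]  L0: P0=S P1=S  mem[L0]=50
10. P1: store L0 := 16  bus=[BusUpgr]  L0: P0=I P1=M  mem[L0]=50
11. P1: load  L0  bus=[-]  L0: P0=I P1=M  mem[L0]=50
12. P1: store L1 := 19  bus=[BusRdX,Flush]  L1: P0=I P1=M  mem[L1]=46
13. P1: store L0 := 70  bus=[-]  L0: P0=I P1=M  mem[L0]=50
14. P1: load  L0  bus=[-]  L0: P0=I P1=M  mem[L0]=50
15. P0: store L0 := 2  bus=[BusRdX,Flush]  L0: P0=M P1=I  mem[L0]=70
16. P0: load  L1  bus=[BusRd,Flush]  L1: P0=S P1=S  mem[L1]=19

memory[L0] = 70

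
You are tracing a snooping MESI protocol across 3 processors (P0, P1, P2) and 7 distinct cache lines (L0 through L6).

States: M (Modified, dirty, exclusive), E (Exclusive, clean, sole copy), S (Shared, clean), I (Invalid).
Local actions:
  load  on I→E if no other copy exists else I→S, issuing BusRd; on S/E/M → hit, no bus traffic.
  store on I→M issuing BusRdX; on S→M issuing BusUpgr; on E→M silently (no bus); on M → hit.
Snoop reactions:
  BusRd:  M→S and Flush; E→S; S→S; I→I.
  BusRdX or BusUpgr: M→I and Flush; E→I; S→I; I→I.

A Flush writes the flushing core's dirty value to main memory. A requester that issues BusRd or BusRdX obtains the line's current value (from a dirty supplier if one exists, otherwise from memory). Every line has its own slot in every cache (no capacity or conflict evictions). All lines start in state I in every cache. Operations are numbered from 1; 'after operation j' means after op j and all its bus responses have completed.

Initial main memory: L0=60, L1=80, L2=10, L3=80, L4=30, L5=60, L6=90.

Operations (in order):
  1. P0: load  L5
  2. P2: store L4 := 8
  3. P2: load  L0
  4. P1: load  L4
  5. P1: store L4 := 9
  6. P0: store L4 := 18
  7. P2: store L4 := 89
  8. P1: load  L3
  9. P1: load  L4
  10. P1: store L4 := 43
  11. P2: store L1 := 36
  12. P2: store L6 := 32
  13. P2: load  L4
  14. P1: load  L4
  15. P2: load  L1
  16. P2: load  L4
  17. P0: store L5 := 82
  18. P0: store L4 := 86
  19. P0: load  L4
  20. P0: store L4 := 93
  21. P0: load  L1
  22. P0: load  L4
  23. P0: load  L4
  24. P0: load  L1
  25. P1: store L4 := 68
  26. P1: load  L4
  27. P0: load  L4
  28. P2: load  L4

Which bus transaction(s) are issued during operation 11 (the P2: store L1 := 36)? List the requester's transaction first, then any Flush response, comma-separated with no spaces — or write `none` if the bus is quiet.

bus = BusRdX

1. P0: load  L5  bus=[BusRd]  L5: P0=E P1=I P2=I  mem[L5]=60
2. P2: store L4 := 8  bus=[BusRdX]  L4: P0=I P1=I P2=M  mem[L4]=30
3. P2: load  L0  bus=[BusRd]  L0: P0=I P1=I P2=E  mem[L0]=60
4. P1: load  L4  bus=[BusRd,Flush]  L4: P0=I P1=S P2=S  mem[L4]=8
5. P1: store L4 := 9  bus=[BusUpgr]  L4: P0=I P1=M P2=I  mem[L4]=8
6. P0: store L4 := 18  bus=[BusRdX,Flush]  L4: P0=M P1=I P2=I  mem[L4]=9
7. P2: store L4 := 89  bus=[BusRdX,Flush]  L4: P0=I P1=I P2=M  mem[L4]=18
8. P1: load  L3  bus=[BusRd]  L3: P0=I P1=E P2=I  mem[L3]=80
9. P1: load  L4  bus=[BusRd,Flush]  L4: P0=I P1=S P2=S  mem[L4]=89
10. P1: store L4 := 43  bus=[BusUpgr]  L4: P0=I P1=M P2=I  mem[L4]=89
11. P2: store L1 := 36  bus=[BusRdX]  L1: P0=I P1=I P2=M  mem[L1]=80
12. P2: store L6 := 32  bus=[BusRdX]  L6: P0=I P1=I P2=M  mem[L6]=90
13. P2: load  L4  bus=[BusRd,Flush]  L4: P0=I P1=S P2=S  mem[L4]=43
14. P1: load  L4  bus=[-]  L4: P0=I P1=S P2=S  mem[L4]=43
15. P2: load  L1  bus=[-]  L1: P0=I P1=I P2=M  mem[L1]=80
16. P2: load  L4  bus=[-]  L4: P0=I P1=S P2=S  mem[L4]=43
17. P0: store L5 := 82  bus=[-]  L5: P0=M P1=I P2=I  mem[L5]=60
18. P0: store L4 := 86  bus=[BusRdX]  L4: P0=M P1=I P2=I  mem[L4]=43
19. P0: load  L4  bus=[-]  L4: P0=M P1=I P2=I  mem[L4]=43
20. P0: store L4 := 93  bus=[-]  L4: P0=M P1=I P2=I  mem[L4]=43
21. P0: load  L1  bus=[BusRd,Flush]  L1: P0=S P1=I P2=S  mem[L1]=36
22. P0: load  L4  bus=[-]  L4: P0=M P1=I P2=I  mem[L4]=43
23. P0: load  L4  bus=[-]  L4: P0=M P1=I P2=I  mem[L4]=43
24. P0: load  L1  bus=[-]  L1: P0=S P1=I P2=S  mem[L1]=36
25. P1: store L4 := 68  bus=[BusRdX,Flush]  L4: P0=I P1=M P2=I  mem[L4]=93
26. P1: load  L4  bus=[-]  L4: P0=I P1=M P2=I  mem[L4]=93
27. P0: load  L4  bus=[BusRd,Flush]  L4: P0=S P1=S P2=I  mem[L4]=68
28. P2: load  L4  bus=[BusRd]  L4: P0=S P1=S P2=S  mem[L4]=68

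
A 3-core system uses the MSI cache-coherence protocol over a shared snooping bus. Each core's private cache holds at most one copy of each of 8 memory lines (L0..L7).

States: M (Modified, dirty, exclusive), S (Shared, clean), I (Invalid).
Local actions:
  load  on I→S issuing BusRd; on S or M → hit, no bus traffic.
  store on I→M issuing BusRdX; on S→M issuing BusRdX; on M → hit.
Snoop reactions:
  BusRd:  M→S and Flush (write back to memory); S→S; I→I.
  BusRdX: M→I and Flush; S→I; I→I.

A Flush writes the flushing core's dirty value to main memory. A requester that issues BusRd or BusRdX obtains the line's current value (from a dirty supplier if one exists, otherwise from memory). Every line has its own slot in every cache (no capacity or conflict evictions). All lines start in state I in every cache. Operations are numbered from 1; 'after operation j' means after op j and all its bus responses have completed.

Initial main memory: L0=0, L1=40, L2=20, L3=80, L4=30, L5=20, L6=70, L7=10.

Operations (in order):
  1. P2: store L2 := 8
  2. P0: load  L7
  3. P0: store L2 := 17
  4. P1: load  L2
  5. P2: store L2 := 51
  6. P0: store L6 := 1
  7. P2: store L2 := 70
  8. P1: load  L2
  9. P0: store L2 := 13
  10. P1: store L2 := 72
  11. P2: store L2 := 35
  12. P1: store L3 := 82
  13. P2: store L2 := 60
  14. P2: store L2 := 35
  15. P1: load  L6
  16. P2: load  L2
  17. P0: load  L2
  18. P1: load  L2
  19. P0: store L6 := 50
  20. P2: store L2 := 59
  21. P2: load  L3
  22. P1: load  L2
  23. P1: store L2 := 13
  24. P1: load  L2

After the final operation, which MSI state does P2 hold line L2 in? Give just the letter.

state = I

  op1 P2: store L2 := 8 → I/I/M on L2; bus BusRdX; mem=20
  op2 P0: load  L7 → S/I/I on L7; bus BusRd; mem=10
  op3 P0: store L2 := 17 → M/I/I on L2; bus BusRdX Flush; mem=8
  op4 P1: load  L2 → S/S/I on L2; bus BusRd Flush; mem=17
  op5 P2: store L2 := 51 → I/I/M on L2; bus BusRdX; mem=17
  op6 P0: store L6 := 1 → M/I/I on L6; bus BusRdX; mem=70
  op7 P2: store L2 := 70 → I/I/M on L2; bus (none); mem=17
  op8 P1: load  L2 → I/S/S on L2; bus BusRd Flush; mem=70
  op9 P0: store L2 := 13 → M/I/I on L2; bus BusRdX; mem=70
  op10 P1: store L2 := 72 → I/M/I on L2; bus BusRdX Flush; mem=13
  op11 P2: store L2 := 35 → I/I/M on L2; bus BusRdX Flush; mem=72
  op12 P1: store L3 := 82 → I/M/I on L3; bus BusRdX; mem=80
  op13 P2: store L2 := 60 → I/I/M on L2; bus (none); mem=72
  op14 P2: store L2 := 35 → I/I/M on L2; bus (none); mem=72
  op15 P1: load  L6 → S/S/I on L6; bus BusRd Flush; mem=1
  op16 P2: load  L2 → I/I/M on L2; bus (none); mem=72
  op17 P0: load  L2 → S/I/S on L2; bus BusRd Flush; mem=35
  op18 P1: load  L2 → S/S/S on L2; bus BusRd; mem=35
  op19 P0: store L6 := 50 → M/I/I on L6; bus BusRdX; mem=1
  op20 P2: store L2 := 59 → I/I/M on L2; bus BusRdX; mem=35
  op21 P2: load  L3 → I/S/S on L3; bus BusRd Flush; mem=82
  op22 P1: load  L2 → I/S/S on L2; bus BusRd Flush; mem=59
  op23 P1: store L2 := 13 → I/M/I on L2; bus BusRdX; mem=59
  op24 P1: load  L2 → I/M/I on L2; bus (none); mem=59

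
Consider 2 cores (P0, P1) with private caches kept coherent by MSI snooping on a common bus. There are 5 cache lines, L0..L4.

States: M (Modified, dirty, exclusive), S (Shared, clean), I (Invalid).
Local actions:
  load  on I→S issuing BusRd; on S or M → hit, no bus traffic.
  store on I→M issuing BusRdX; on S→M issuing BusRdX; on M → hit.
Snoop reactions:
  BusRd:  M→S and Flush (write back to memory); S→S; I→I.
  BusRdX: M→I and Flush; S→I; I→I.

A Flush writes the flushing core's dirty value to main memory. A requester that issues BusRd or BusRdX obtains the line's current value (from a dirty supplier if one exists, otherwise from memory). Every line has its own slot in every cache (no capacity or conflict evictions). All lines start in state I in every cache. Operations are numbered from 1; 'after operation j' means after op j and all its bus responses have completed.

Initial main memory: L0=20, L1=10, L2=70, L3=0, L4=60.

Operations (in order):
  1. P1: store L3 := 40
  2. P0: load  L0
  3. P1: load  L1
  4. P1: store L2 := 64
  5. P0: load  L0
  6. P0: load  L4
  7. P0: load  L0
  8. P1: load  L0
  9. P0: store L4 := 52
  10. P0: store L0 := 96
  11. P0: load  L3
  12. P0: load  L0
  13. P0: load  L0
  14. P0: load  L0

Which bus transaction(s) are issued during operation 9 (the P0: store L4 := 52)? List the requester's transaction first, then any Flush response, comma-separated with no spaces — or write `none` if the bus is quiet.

1. P1: store L3 := 40  bus=[BusRdX]  L3: P0=I P1=M  mem[L3]=0
2. P0: load  L0  bus=[BusRd]  L0: P0=S P1=I  mem[L0]=20
3. P1: load  L1  bus=[BusRd]  L1: P0=I P1=S  mem[L1]=10
4. P1: store L2 := 64  bus=[BusRdX]  L2: P0=I P1=M  mem[L2]=70
5. P0: load  L0  bus=[-]  L0: P0=S P1=I  mem[L0]=20
6. P0: load  L4  bus=[BusRd]  L4: P0=S P1=I  mem[L4]=60
7. P0: load  L0  bus=[-]  L0: P0=S P1=I  mem[L0]=20
8. P1: load  L0  bus=[BusRd]  L0: P0=S P1=S  mem[L0]=20
9. P0: store L4 := 52  bus=[BusRdX]  L4: P0=M P1=I  mem[L4]=60
10. P0: store L0 := 96  bus=[BusRdX]  L0: P0=M P1=I  mem[L0]=20
11. P0: load  L3  bus=[BusRd,Flush]  L3: P0=S P1=S  mem[L3]=40
12. P0: load  L0  bus=[-]  L0: P0=M P1=I  mem[L0]=20
13. P0: load  L0  bus=[-]  L0: P0=M P1=I  mem[L0]=20
14. P0: load  L0  bus=[-]  L0: P0=M P1=I  mem[L0]=20

bus = BusRdX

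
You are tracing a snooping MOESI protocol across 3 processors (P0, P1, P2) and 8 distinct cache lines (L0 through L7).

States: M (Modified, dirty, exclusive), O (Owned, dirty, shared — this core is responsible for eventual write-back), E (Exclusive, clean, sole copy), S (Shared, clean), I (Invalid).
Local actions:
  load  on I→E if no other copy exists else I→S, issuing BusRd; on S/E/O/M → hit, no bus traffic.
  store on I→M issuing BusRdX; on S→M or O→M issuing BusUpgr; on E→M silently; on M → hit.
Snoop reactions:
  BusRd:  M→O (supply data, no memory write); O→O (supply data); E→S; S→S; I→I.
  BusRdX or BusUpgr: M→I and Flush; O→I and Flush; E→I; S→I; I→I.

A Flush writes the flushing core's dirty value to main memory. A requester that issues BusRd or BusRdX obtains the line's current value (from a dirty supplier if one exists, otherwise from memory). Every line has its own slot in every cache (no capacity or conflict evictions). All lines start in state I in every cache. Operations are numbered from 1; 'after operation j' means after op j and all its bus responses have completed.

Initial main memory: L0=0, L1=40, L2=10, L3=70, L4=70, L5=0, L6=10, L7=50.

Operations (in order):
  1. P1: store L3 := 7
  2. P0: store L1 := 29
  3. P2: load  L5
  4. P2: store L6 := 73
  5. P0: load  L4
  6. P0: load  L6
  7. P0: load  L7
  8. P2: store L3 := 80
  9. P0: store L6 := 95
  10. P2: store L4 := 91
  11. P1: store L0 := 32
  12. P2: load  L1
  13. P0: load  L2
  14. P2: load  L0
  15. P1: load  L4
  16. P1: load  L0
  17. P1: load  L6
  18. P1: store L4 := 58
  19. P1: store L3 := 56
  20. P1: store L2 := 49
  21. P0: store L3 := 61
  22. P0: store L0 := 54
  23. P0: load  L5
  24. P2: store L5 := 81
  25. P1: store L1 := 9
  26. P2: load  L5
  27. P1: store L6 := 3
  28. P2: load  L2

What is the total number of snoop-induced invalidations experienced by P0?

invalidations = 5

[1] P1: store L3 := 7 | P0:I, P1:M(7), P2:I | bus: BusRdX
[2] P0: store L1 := 29 | P0:M(29), P1:I, P2:I | bus: BusRdX
[3] P2: load  L5 | P0:I, P1:I, P2:E(0) | bus: BusRd
[4] P2: store L6 := 73 | P0:I, P1:I, P2:M(73) | bus: BusRdX
[5] P0: load  L4 | P0:E(70), P1:I, P2:I | bus: BusRd
[6] P0: load  L6 | P0:S(73), P1:I, P2:O(73) | bus: BusRd
[7] P0: load  L7 | P0:E(50), P1:I, P2:I | bus: BusRd
[8] P2: store L3 := 80 | P0:I, P1:I, P2:M(80) | bus: BusRdX,Flush
[9] P0: store L6 := 95 | P0:M(95), P1:I, P2:I | bus: BusUpgr,Flush
[10] P2: store L4 := 91 | P0:I, P1:I, P2:M(91) | bus: BusRdX
[11] P1: store L0 := 32 | P0:I, P1:M(32), P2:I | bus: BusRdX
[12] P2: load  L1 | P0:O(29), P1:I, P2:S(29) | bus: BusRd
[13] P0: load  L2 | P0:E(10), P1:I, P2:I | bus: BusRd
[14] P2: load  L0 | P0:I, P1:O(32), P2:S(32) | bus: BusRd
[15] P1: load  L4 | P0:I, P1:S(91), P2:O(91) | bus: BusRd
[16] P1: load  L0 | P0:I, P1:O(32), P2:S(32) | bus: none
[17] P1: load  L6 | P0:O(95), P1:S(95), P2:I | bus: BusRd
[18] P1: store L4 := 58 | P0:I, P1:M(58), P2:I | bus: BusUpgr,Flush
[19] P1: store L3 := 56 | P0:I, P1:M(56), P2:I | bus: BusRdX,Flush
[20] P1: store L2 := 49 | P0:I, P1:M(49), P2:I | bus: BusRdX
[21] P0: store L3 := 61 | P0:M(61), P1:I, P2:I | bus: BusRdX,Flush
[22] P0: store L0 := 54 | P0:M(54), P1:I, P2:I | bus: BusRdX,Flush
[23] P0: load  L5 | P0:S(0), P1:I, P2:S(0) | bus: BusRd
[24] P2: store L5 := 81 | P0:I, P1:I, P2:M(81) | bus: BusUpgr
[25] P1: store L1 := 9 | P0:I, P1:M(9), P2:I | bus: BusRdX,Flush
[26] P2: load  L5 | P0:I, P1:I, P2:M(81) | bus: none
[27] P1: store L6 := 3 | P0:I, P1:M(3), P2:I | bus: BusUpgr,Flush
[28] P2: load  L2 | P0:I, P1:O(49), P2:S(49) | bus: BusRd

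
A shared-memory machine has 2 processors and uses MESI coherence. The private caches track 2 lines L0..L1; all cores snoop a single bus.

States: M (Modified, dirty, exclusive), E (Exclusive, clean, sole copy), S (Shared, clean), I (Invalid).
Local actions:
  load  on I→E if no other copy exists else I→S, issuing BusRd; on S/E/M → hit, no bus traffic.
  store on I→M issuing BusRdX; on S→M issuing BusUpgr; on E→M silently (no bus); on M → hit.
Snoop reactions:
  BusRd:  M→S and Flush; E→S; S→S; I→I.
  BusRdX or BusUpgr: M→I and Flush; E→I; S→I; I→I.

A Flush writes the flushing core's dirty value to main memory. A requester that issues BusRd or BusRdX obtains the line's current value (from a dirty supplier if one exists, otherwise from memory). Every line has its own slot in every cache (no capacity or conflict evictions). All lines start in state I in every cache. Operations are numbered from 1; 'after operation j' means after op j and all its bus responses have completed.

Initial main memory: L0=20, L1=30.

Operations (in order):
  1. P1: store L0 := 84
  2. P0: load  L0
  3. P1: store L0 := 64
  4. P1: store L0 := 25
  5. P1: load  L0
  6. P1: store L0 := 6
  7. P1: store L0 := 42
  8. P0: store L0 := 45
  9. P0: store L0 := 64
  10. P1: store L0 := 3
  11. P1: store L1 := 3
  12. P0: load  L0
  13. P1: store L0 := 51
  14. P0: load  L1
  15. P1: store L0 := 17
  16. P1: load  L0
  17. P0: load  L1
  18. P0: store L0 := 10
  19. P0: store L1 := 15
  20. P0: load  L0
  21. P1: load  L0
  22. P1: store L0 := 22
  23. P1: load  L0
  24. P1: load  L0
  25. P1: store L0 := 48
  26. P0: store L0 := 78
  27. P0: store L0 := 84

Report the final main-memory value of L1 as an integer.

memory[L1] = 3

  op1 P1: store L0 := 84 → I/M on L0; bus BusRdX; mem=20
  op2 P0: load  L0 → S/S on L0; bus BusRd Flush; mem=84
  op3 P1: store L0 := 64 → I/M on L0; bus BusUpgr; mem=84
  op4 P1: store L0 := 25 → I/M on L0; bus (none); mem=84
  op5 P1: load  L0 → I/M on L0; bus (none); mem=84
  op6 P1: store L0 := 6 → I/M on L0; bus (none); mem=84
  op7 P1: store L0 := 42 → I/M on L0; bus (none); mem=84
  op8 P0: store L0 := 45 → M/I on L0; bus BusRdX Flush; mem=42
  op9 P0: store L0 := 64 → M/I on L0; bus (none); mem=42
  op10 P1: store L0 := 3 → I/M on L0; bus BusRdX Flush; mem=64
  op11 P1: store L1 := 3 → I/M on L1; bus BusRdX; mem=30
  op12 P0: load  L0 → S/S on L0; bus BusRd Flush; mem=3
  op13 P1: store L0 := 51 → I/M on L0; bus BusUpgr; mem=3
  op14 P0: load  L1 → S/S on L1; bus BusRd Flush; mem=3
  op15 P1: store L0 := 17 → I/M on L0; bus (none); mem=3
  op16 P1: load  L0 → I/M on L0; bus (none); mem=3
  op17 P0: load  L1 → S/S on L1; bus (none); mem=3
  op18 P0: store L0 := 10 → M/I on L0; bus BusRdX Flush; mem=17
  op19 P0: store L1 := 15 → M/I on L1; bus BusUpgr; mem=3
  op20 P0: load  L0 → M/I on L0; bus (none); mem=17
  op21 P1: load  L0 → S/S on L0; bus BusRd Flush; mem=10
  op22 P1: store L0 := 22 → I/M on L0; bus BusUpgr; mem=10
  op23 P1: load  L0 → I/M on L0; bus (none); mem=10
  op24 P1: load  L0 → I/M on L0; bus (none); mem=10
  op25 P1: store L0 := 48 → I/M on L0; bus (none); mem=10
  op26 P0: store L0 := 78 → M/I on L0; bus BusRdX Flush; mem=48
  op27 P0: store L0 := 84 → M/I on L0; bus (none); mem=48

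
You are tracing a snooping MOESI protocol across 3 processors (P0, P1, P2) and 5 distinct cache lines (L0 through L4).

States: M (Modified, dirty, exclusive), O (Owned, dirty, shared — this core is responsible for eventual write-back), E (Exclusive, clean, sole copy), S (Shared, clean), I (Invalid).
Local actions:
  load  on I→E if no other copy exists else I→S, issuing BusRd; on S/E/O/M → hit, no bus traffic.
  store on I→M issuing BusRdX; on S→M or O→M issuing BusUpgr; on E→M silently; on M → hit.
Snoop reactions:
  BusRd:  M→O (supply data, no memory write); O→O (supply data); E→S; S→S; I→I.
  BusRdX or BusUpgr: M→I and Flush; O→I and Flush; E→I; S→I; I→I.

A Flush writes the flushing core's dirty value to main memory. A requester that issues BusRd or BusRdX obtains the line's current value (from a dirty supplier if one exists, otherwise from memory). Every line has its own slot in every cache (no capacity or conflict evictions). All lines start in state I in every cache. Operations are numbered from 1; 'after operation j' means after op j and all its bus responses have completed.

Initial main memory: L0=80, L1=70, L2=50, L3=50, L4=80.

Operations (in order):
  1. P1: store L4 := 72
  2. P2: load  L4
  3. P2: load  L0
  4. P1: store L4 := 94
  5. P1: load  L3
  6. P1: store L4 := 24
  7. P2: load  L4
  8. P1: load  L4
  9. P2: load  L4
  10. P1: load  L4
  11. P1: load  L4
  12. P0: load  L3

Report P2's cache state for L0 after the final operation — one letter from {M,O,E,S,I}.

  op1 P1: store L4 := 72 → I/M/I on L4; bus BusRdX; mem=80
  op2 P2: load  L4 → I/O/S on L4; bus BusRd; mem=80
  op3 P2: load  L0 → I/I/E on L0; bus BusRd; mem=80
  op4 P1: store L4 := 94 → I/M/I on L4; bus BusUpgr; mem=80
  op5 P1: load  L3 → I/E/I on L3; bus BusRd; mem=50
  op6 P1: store L4 := 24 → I/M/I on L4; bus (none); mem=80
  op7 P2: load  L4 → I/O/S on L4; bus BusRd; mem=80
  op8 P1: load  L4 → I/O/S on L4; bus (none); mem=80
  op9 P2: load  L4 → I/O/S on L4; bus (none); mem=80
  op10 P1: load  L4 → I/O/S on L4; bus (none); mem=80
  op11 P1: load  L4 → I/O/S on L4; bus (none); mem=80
  op12 P0: load  L3 → S/S/I on L3; bus BusRd; mem=50

state = E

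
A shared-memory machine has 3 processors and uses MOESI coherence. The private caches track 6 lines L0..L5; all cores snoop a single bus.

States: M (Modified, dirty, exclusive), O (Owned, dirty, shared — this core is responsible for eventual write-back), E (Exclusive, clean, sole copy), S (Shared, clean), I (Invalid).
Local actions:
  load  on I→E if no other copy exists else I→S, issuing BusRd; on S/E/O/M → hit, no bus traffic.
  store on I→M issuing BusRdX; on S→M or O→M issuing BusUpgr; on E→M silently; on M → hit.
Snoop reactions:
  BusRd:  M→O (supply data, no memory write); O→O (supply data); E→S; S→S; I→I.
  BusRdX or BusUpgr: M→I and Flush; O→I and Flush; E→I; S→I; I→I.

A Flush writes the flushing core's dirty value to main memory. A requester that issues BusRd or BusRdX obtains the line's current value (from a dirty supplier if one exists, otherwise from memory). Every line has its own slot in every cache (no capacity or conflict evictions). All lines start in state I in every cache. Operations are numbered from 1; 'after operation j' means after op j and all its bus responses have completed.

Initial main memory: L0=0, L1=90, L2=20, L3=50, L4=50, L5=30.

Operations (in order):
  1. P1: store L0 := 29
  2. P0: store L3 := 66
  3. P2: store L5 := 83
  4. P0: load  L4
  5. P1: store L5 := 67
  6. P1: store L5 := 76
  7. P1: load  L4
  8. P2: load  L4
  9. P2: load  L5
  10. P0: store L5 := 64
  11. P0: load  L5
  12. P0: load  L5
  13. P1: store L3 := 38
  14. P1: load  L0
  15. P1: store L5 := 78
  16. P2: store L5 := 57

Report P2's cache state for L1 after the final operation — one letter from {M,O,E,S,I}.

[1] P1: store L0 := 29 | P0:I, P1:M(29), P2:I | bus: BusRdX
[2] P0: store L3 := 66 | P0:M(66), P1:I, P2:I | bus: BusRdX
[3] P2: store L5 := 83 | P0:I, P1:I, P2:M(83) | bus: BusRdX
[4] P0: load  L4 | P0:E(50), P1:I, P2:I | bus: BusRd
[5] P1: store L5 := 67 | P0:I, P1:M(67), P2:I | bus: BusRdX,Flush
[6] P1: store L5 := 76 | P0:I, P1:M(76), P2:I | bus: none
[7] P1: load  L4 | P0:S(50), P1:S(50), P2:I | bus: BusRd
[8] P2: load  L4 | P0:S(50), P1:S(50), P2:S(50) | bus: BusRd
[9] P2: load  L5 | P0:I, P1:O(76), P2:S(76) | bus: BusRd
[10] P0: store L5 := 64 | P0:M(64), P1:I, P2:I | bus: BusRdX,Flush
[11] P0: load  L5 | P0:M(64), P1:I, P2:I | bus: none
[12] P0: load  L5 | P0:M(64), P1:I, P2:I | bus: none
[13] P1: store L3 := 38 | P0:I, P1:M(38), P2:I | bus: BusRdX,Flush
[14] P1: load  L0 | P0:I, P1:M(29), P2:I | bus: none
[15] P1: store L5 := 78 | P0:I, P1:M(78), P2:I | bus: BusRdX,Flush
[16] P2: store L5 := 57 | P0:I, P1:I, P2:M(57) | bus: BusRdX,Flush

state = I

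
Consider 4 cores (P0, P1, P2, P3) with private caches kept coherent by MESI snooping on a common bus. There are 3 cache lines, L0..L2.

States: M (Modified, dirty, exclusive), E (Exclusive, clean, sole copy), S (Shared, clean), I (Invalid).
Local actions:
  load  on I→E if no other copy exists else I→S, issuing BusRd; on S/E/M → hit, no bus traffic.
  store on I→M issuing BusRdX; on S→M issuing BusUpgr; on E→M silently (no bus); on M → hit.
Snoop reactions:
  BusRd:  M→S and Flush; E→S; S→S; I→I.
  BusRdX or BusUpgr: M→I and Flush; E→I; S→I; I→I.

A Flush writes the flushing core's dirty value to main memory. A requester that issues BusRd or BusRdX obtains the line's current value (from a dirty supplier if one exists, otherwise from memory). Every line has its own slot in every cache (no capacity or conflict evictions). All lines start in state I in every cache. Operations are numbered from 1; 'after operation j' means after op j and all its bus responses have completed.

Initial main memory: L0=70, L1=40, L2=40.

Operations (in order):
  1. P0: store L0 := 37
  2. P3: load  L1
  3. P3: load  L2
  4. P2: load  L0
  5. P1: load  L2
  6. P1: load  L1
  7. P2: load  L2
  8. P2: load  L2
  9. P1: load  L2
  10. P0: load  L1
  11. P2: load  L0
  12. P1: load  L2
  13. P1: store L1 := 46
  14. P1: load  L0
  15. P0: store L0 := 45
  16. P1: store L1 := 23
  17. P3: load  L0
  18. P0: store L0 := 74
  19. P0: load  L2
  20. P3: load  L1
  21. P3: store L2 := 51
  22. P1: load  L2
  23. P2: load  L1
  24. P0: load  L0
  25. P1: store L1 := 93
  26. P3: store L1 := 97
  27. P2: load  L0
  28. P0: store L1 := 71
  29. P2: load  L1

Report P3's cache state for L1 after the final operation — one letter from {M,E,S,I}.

[1] P0: store L0 := 37 | P0:M(37), P1:I, P2:I, P3:I | bus: BusRdX
[2] P3: load  L1 | P0:I, P1:I, P2:I, P3:E(40) | bus: BusRd
[3] P3: load  L2 | P0:I, P1:I, P2:I, P3:E(40) | bus: BusRd
[4] P2: load  L0 | P0:S(37), P1:I, P2:S(37), P3:I | bus: BusRd,Flush
[5] P1: load  L2 | P0:I, P1:S(40), P2:I, P3:S(40) | bus: BusRd
[6] P1: load  L1 | P0:I, P1:S(40), P2:I, P3:S(40) | bus: BusRd
[7] P2: load  L2 | P0:I, P1:S(40), P2:S(40), P3:S(40) | bus: BusRd
[8] P2: load  L2 | P0:I, P1:S(40), P2:S(40), P3:S(40) | bus: none
[9] P1: load  L2 | P0:I, P1:S(40), P2:S(40), P3:S(40) | bus: none
[10] P0: load  L1 | P0:S(40), P1:S(40), P2:I, P3:S(40) | bus: BusRd
[11] P2: load  L0 | P0:S(37), P1:I, P2:S(37), P3:I | bus: none
[12] P1: load  L2 | P0:I, P1:S(40), P2:S(40), P3:S(40) | bus: none
[13] P1: store L1 := 46 | P0:I, P1:M(46), P2:I, P3:I | bus: BusUpgr
[14] P1: load  L0 | P0:S(37), P1:S(37), P2:S(37), P3:I | bus: BusRd
[15] P0: store L0 := 45 | P0:M(45), P1:I, P2:I, P3:I | bus: BusUpgr
[16] P1: store L1 := 23 | P0:I, P1:M(23), P2:I, P3:I | bus: none
[17] P3: load  L0 | P0:S(45), P1:I, P2:I, P3:S(45) | bus: BusRd,Flush
[18] P0: store L0 := 74 | P0:M(74), P1:I, P2:I, P3:I | bus: BusUpgr
[19] P0: load  L2 | P0:S(40), P1:S(40), P2:S(40), P3:S(40) | bus: BusRd
[20] P3: load  L1 | P0:I, P1:S(23), P2:I, P3:S(23) | bus: BusRd,Flush
[21] P3: store L2 := 51 | P0:I, P1:I, P2:I, P3:M(51) | bus: BusUpgr
[22] P1: load  L2 | P0:I, P1:S(51), P2:I, P3:S(51) | bus: BusRd,Flush
[23] P2: load  L1 | P0:I, P1:S(23), P2:S(23), P3:S(23) | bus: BusRd
[24] P0: load  L0 | P0:M(74), P1:I, P2:I, P3:I | bus: none
[25] P1: store L1 := 93 | P0:I, P1:M(93), P2:I, P3:I | bus: BusUpgr
[26] P3: store L1 := 97 | P0:I, P1:I, P2:I, P3:M(97) | bus: BusRdX,Flush
[27] P2: load  L0 | P0:S(74), P1:I, P2:S(74), P3:I | bus: BusRd,Flush
[28] P0: store L1 := 71 | P0:M(71), P1:I, P2:I, P3:I | bus: BusRdX,Flush
[29] P2: load  L1 | P0:S(71), P1:I, P2:S(71), P3:I | bus: BusRd,Flush

state = I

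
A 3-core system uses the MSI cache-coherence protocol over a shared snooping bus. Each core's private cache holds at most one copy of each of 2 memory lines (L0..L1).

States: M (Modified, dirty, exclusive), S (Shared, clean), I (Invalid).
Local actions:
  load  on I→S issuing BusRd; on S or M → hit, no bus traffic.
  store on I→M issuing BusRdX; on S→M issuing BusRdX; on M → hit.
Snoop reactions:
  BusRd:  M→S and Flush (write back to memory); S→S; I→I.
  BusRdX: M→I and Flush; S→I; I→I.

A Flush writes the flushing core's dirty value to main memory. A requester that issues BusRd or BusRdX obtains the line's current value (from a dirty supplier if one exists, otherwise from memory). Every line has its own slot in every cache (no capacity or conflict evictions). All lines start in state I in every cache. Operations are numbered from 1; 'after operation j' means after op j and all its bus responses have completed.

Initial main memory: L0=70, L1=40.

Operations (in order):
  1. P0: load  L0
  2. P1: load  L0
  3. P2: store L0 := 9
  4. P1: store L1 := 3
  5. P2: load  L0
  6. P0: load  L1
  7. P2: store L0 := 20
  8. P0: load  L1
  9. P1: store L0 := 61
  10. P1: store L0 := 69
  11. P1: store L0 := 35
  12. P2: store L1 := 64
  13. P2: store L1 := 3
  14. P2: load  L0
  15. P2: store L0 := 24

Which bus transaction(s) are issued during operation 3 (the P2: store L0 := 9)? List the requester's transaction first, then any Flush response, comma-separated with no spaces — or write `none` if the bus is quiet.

bus = BusRdX

step 1: P0: load  L0  ⟶  SII  (L0)  txn=BusRd  M[L0]=70
step 2: P1: load  L0  ⟶  SSI  (L0)  txn=BusRd  M[L0]=70
step 3: P2: store L0 := 9  ⟶  IIM  (L0)  txn=BusRdX  M[L0]=70
step 4: P1: store L1 := 3  ⟶  IMI  (L1)  txn=BusRdX  M[L1]=40
step 5: P2: load  L0  ⟶  IIM  (L0)  txn=∅  M[L0]=70
step 6: P0: load  L1  ⟶  SSI  (L1)  txn=BusRd+Flush  M[L1]=3
step 7: P2: store L0 := 20  ⟶  IIM  (L0)  txn=∅  M[L0]=70
step 8: P0: load  L1  ⟶  SSI  (L1)  txn=∅  M[L1]=3
step 9: P1: store L0 := 61  ⟶  IMI  (L0)  txn=BusRdX+Flush  M[L0]=20
step 10: P1: store L0 := 69  ⟶  IMI  (L0)  txn=∅  M[L0]=20
step 11: P1: store L0 := 35  ⟶  IMI  (L0)  txn=∅  M[L0]=20
step 12: P2: store L1 := 64  ⟶  IIM  (L1)  txn=BusRdX  M[L1]=3
step 13: P2: store L1 := 3  ⟶  IIM  (L1)  txn=∅  M[L1]=3
step 14: P2: load  L0  ⟶  ISS  (L0)  txn=BusRd+Flush  M[L0]=35
step 15: P2: store L0 := 24  ⟶  IIM  (L0)  txn=BusRdX  M[L0]=35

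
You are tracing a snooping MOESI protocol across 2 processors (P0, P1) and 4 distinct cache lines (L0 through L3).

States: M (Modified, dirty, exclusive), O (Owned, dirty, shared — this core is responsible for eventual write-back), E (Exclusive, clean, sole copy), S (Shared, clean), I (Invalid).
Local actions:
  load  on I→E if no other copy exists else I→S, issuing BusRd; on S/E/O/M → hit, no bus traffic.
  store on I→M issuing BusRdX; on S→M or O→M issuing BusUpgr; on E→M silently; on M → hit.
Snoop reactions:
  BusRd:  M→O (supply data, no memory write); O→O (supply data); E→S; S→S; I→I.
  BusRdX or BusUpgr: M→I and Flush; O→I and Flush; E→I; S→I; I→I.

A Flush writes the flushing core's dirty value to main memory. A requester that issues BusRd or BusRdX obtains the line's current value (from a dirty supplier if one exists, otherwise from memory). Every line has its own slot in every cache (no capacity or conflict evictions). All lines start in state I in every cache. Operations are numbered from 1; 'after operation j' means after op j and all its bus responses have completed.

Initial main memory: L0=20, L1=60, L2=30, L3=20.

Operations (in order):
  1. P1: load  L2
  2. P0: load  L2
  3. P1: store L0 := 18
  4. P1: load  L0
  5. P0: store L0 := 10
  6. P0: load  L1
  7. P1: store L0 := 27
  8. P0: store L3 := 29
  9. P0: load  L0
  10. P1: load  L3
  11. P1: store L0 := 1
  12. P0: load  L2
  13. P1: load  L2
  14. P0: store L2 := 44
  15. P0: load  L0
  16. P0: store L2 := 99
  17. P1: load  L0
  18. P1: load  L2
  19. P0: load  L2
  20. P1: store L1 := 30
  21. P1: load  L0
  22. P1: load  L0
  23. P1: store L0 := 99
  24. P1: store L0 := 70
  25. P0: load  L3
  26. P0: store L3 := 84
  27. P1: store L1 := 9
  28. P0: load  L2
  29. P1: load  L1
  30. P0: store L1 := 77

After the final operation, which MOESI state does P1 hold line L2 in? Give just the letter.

1. P1: load  L2  bus=[BusRd]  L2: P0=I P1=E  mem[L2]=30
2. P0: load  L2  bus=[BusRd]  L2: P0=S P1=S  mem[L2]=30
3. P1: store L0 := 18  bus=[BusRdX]  L0: P0=I P1=M  mem[L0]=20
4. P1: load  L0  bus=[-]  L0: P0=I P1=M  mem[L0]=20
5. P0: store L0 := 10  bus=[BusRdX,Flush]  L0: P0=M P1=I  mem[L0]=18
6. P0: load  L1  bus=[BusRd]  L1: P0=E P1=I  mem[L1]=60
7. P1: store L0 := 27  bus=[BusRdX,Flush]  L0: P0=I P1=M  mem[L0]=10
8. P0: store L3 := 29  bus=[BusRdX]  L3: P0=M P1=I  mem[L3]=20
9. P0: load  L0  bus=[BusRd]  L0: P0=S P1=O  mem[L0]=10
10. P1: load  L3  bus=[BusRd]  L3: P0=O P1=S  mem[L3]=20
11. P1: store L0 := 1  bus=[BusUpgr]  L0: P0=I P1=M  mem[L0]=10
12. P0: load  L2  bus=[-]  L2: P0=S P1=S  mem[L2]=30
13. P1: load  L2  bus=[-]  L2: P0=S P1=S  mem[L2]=30
14. P0: store L2 := 44  bus=[BusUpgr]  L2: P0=M P1=I  mem[L2]=30
15. P0: load  L0  bus=[BusRd]  L0: P0=S P1=O  mem[L0]=10
16. P0: store L2 := 99  bus=[-]  L2: P0=M P1=I  mem[L2]=30
17. P1: load  L0  bus=[-]  L0: P0=S P1=O  mem[L0]=10
18. P1: load  L2  bus=[BusRd]  L2: P0=O P1=S  mem[L2]=30
19. P0: load  L2  bus=[-]  L2: P0=O P1=S  mem[L2]=30
20. P1: store L1 := 30  bus=[BusRdX]  L1: P0=I P1=M  mem[L1]=60
21. P1: load  L0  bus=[-]  L0: P0=S P1=O  mem[L0]=10
22. P1: load  L0  bus=[-]  L0: P0=S P1=O  mem[L0]=10
23. P1: store L0 := 99  bus=[BusUpgr]  L0: P0=I P1=M  mem[L0]=10
24. P1: store L0 := 70  bus=[-]  L0: P0=I P1=M  mem[L0]=10
25. P0: load  L3  bus=[-]  L3: P0=O P1=S  mem[L3]=20
26. P0: store L3 := 84  bus=[BusUpgr]  L3: P0=M P1=I  mem[L3]=20
27. P1: store L1 := 9  bus=[-]  L1: P0=I P1=M  mem[L1]=60
28. P0: load  L2  bus=[-]  L2: P0=O P1=S  mem[L2]=30
29. P1: load  L1  bus=[-]  L1: P0=I P1=M  mem[L1]=60
30. P0: store L1 := 77  bus=[BusRdX,Flush]  L1: P0=M P1=I  mem[L1]=9

state = S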